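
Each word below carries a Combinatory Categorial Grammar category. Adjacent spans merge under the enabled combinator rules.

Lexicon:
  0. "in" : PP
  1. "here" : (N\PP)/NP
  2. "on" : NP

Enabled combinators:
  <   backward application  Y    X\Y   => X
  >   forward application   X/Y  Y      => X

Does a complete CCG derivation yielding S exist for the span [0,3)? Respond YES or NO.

PP (N\PP)/NP NP
CKY chart[0,3] = {N}; S ∉ chart

NO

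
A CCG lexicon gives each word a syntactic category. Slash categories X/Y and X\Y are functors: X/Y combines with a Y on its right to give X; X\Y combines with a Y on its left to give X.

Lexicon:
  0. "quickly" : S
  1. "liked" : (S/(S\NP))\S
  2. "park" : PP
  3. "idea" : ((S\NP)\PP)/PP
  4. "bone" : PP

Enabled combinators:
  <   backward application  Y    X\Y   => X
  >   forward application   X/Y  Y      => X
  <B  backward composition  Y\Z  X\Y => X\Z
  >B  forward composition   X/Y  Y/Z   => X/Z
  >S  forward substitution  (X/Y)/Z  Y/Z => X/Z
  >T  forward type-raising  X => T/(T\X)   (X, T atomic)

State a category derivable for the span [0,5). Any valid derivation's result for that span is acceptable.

S

[0,5] S   >
  [0,2] S/(S\NP)   <
    [0,1] "quickly" : S
    [1,2] "liked" : (S/(S\NP))\S
  [2,5] S\NP   <
    [2,3] "park" : PP
    [3,5] (S\NP)\PP   >
      [3,4] "idea" : ((S\NP)\PP)/PP
      [4,5] "bone" : PP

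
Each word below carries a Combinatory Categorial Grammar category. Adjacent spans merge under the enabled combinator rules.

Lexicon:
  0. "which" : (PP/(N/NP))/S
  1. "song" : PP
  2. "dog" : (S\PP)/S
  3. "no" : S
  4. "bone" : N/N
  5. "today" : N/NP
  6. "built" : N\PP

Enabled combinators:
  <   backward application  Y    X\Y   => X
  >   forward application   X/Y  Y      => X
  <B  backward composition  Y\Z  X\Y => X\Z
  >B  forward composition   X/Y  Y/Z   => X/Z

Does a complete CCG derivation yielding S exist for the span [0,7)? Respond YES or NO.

(PP/(N/NP))/S PP (S\PP)/S S N/N N/NP N\PP
CKY chart[0,7] = {N}; S ∉ chart

NO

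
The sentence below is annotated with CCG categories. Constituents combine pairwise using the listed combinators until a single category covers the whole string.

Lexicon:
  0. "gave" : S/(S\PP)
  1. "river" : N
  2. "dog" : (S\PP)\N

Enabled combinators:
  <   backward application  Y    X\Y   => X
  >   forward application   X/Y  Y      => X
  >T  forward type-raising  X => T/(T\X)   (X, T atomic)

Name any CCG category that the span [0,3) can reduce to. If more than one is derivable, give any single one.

S

[0,3] S   >
  [0,1] "gave" : S/(S\PP)
  [1,3] S\PP   <
    [1,2] "river" : N
    [2,3] "dog" : (S\PP)\N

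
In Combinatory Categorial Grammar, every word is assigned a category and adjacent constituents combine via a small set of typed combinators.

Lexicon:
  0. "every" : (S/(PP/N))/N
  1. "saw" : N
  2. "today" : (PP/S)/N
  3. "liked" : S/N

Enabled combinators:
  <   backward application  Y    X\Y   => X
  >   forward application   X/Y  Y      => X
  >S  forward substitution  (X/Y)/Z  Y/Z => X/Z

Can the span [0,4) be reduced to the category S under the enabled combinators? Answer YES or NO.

[0,4] S   >
  [0,2] S/(PP/N)   >
    [0,1] "every" : (S/(PP/N))/N
    [1,2] "saw" : N
  [2,4] PP/N   >S
    [2,3] "today" : (PP/S)/N
    [3,4] "liked" : S/N

YES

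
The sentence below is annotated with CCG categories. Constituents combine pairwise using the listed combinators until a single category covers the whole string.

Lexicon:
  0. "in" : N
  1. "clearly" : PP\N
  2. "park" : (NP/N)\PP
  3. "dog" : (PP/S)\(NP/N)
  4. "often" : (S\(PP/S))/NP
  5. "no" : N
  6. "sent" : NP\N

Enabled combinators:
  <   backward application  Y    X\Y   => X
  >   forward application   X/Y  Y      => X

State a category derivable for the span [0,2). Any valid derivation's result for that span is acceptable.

PP

[0,7] S   <
  [0,4] PP/S   <
    [0,3] NP/N   <
      [0,2] PP   <
        [0,1] "in" : N
        [1,2] "clearly" : PP\N
      [2,3] "park" : (NP/N)\PP
    [3,4] "dog" : (PP/S)\(NP/N)
  [4,7] S\(PP/S)   >
    [4,5] "often" : (S\(PP/S))/NP
    [5,7] NP   <
      [5,6] "no" : N
      [6,7] "sent" : NP\N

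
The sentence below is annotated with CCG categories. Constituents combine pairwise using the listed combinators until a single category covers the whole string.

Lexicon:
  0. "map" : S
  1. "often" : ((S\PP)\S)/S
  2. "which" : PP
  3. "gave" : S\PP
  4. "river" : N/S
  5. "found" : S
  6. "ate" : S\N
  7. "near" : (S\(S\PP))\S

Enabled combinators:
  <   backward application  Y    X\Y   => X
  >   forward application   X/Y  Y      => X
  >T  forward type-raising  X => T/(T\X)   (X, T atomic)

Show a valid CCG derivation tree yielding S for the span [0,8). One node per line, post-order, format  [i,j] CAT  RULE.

[0,8] S   <
  [0,4] S\PP   <
    [0,1] "map" : S
    [1,4] (S\PP)\S   >
      [1,2] "often" : ((S\PP)\S)/S
      [2,4] S   <
        [2,3] "which" : PP
        [3,4] "gave" : S\PP
  [4,8] S\(S\PP)   <
    [4,7] S   <
      [4,6] N   >
        [4,5] "river" : N/S
        [5,6] "found" : S
      [6,7] "ate" : S\N
    [7,8] "near" : (S\(S\PP))\S

[0,1] S  lex  "map"
[1,2] ((S\PP)\S)/S  lex  "often"
[2,3] PP  lex  "which"
[3,4] S\PP  lex  "gave"
[2,4] S  <  k=3
[1,4] (S\PP)\S  >  k=2
[0,4] S\PP  <  k=1
[4,5] N/S  lex  "river"
[5,6] S  lex  "found"
[4,6] N  >  k=5
[6,7] S\N  lex  "ate"
[4,7] S  <  k=6
[7,8] (S\(S\PP))\S  lex  "near"
[4,8] S\(S\PP)  <  k=7
[0,8] S  <  k=4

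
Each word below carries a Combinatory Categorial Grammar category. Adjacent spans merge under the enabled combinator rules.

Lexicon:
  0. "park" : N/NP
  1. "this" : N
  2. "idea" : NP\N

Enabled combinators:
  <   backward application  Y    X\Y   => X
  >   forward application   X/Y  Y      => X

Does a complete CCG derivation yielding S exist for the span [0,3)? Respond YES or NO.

NO

N/NP N NP\N
CKY chart[0,3] = {N}; S ∉ chart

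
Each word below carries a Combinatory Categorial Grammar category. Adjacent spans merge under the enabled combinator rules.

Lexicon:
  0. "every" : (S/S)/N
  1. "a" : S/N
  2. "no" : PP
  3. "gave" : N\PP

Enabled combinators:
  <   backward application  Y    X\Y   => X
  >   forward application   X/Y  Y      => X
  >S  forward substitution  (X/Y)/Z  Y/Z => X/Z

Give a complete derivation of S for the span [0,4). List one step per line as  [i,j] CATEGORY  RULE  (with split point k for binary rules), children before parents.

[0,4] S   >
  [0,2] S/N   >S
    [0,1] "every" : (S/S)/N
    [1,2] "a" : S/N
  [2,4] N   <
    [2,3] "no" : PP
    [3,4] "gave" : N\PP

[0,1] (S/S)/N  lex  "every"
[1,2] S/N  lex  "a"
[0,2] S/N  >S  k=1
[2,3] PP  lex  "no"
[3,4] N\PP  lex  "gave"
[2,4] N  <  k=3
[0,4] S  >  k=2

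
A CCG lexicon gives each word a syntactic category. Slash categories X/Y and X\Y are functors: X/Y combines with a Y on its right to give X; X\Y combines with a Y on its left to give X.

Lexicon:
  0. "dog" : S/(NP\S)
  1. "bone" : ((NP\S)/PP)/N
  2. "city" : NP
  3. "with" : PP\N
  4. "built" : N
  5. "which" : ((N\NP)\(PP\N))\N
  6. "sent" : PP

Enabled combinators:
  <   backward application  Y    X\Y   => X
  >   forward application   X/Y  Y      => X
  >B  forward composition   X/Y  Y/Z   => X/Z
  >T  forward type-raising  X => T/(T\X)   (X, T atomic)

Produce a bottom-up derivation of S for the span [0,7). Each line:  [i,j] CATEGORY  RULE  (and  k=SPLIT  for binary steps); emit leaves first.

[0,7] S   >
  [0,1] "dog" : S/(NP\S)
  [1,7] NP\S   >
    [1,6] (NP\S)/PP   >
      [1,2] "bone" : ((NP\S)/PP)/N
      [2,6] N   <
        [2,3] "city" : NP
        [3,6] N\NP   <
          [3,4] "with" : PP\N
          [4,6] (N\NP)\(PP\N)   <
            [4,5] "built" : N
            [5,6] "which" : ((N\NP)\(PP\N))\N
    [6,7] "sent" : PP

[0,1] S/(NP\S)  lex  "dog"
[1,2] ((NP\S)/PP)/N  lex  "bone"
[2,3] NP  lex  "city"
[3,4] PP\N  lex  "with"
[4,5] N  lex  "built"
[5,6] ((N\NP)\(PP\N))\N  lex  "which"
[4,6] (N\NP)\(PP\N)  <  k=5
[3,6] N\NP  <  k=4
[2,6] N  <  k=3
[1,6] (NP\S)/PP  >  k=2
[6,7] PP  lex  "sent"
[1,7] NP\S  >  k=6
[0,7] S  >  k=1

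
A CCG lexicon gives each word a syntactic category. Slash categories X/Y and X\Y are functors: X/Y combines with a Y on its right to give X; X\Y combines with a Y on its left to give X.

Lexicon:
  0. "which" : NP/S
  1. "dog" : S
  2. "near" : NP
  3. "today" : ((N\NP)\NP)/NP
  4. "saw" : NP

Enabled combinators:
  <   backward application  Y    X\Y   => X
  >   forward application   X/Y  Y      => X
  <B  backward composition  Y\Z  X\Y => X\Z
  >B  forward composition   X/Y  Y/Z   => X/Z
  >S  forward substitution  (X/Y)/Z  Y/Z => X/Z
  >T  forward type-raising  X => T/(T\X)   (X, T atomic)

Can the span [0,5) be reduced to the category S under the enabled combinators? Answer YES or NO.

NO

NP/S S NP ((N\NP)\NP)/NP NP
CKY chart[0,5] = {N, N/(N\N), NP/(NP\N), PP/(PP\N), S/(S\N)}; S ∉ chart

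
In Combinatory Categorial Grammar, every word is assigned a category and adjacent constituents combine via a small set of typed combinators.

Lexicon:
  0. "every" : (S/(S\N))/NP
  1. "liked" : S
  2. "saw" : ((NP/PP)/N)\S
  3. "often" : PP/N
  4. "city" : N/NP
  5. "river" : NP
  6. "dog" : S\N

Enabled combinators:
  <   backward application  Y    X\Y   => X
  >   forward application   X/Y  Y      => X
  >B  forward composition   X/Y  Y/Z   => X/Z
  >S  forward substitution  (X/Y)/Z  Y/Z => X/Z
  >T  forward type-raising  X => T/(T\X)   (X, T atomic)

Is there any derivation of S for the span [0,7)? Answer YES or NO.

[0,7] S   >
  [0,6] S/(S\N)   >
    [0,1] "every" : (S/(S\N))/NP
    [1,6] NP   >
      [1,4] NP/N   >S
        [1,3] (NP/PP)/N   <
          [1,2] "liked" : S
          [2,3] "saw" : ((NP/PP)/N)\S
        [3,4] "often" : PP/N
      [4,6] N   >
        [4,5] "city" : N/NP
        [5,6] "river" : NP
  [6,7] "dog" : S\N

YES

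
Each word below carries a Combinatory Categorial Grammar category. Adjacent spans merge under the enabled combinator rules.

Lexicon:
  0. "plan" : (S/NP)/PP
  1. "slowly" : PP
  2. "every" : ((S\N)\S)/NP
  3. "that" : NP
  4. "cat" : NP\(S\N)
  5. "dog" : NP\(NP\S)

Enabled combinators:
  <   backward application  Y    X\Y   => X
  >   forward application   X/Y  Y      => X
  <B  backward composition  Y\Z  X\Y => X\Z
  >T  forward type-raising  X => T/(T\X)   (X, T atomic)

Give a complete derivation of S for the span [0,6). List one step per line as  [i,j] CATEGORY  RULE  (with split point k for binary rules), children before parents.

[0,6] S   >
  [0,2] S/NP   >
    [0,1] "plan" : (S/NP)/PP
    [1,2] "slowly" : PP
  [2,6] NP   <
    [2,5] NP\S   <B
      [2,4] (S\N)\S   >
        [2,3] "every" : ((S\N)\S)/NP
        [3,4] "that" : NP
      [4,5] "cat" : NP\(S\N)
    [5,6] "dog" : NP\(NP\S)

[0,1] (S/NP)/PP  lex  "plan"
[1,2] PP  lex  "slowly"
[0,2] S/NP  >  k=1
[2,3] ((S\N)\S)/NP  lex  "every"
[3,4] NP  lex  "that"
[2,4] (S\N)\S  >  k=3
[4,5] NP\(S\N)  lex  "cat"
[2,5] NP\S  <B  k=4
[5,6] NP\(NP\S)  lex  "dog"
[2,6] NP  <  k=5
[0,6] S  >  k=2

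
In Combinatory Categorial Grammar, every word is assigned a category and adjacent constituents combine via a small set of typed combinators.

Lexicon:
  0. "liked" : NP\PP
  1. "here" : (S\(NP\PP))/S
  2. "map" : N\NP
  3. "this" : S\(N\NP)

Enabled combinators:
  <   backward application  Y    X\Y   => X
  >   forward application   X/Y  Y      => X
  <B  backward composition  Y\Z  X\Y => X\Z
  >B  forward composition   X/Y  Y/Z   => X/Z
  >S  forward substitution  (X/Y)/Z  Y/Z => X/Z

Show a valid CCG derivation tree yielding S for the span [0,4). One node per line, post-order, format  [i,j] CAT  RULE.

[0,4] S   <
  [0,1] "liked" : NP\PP
  [1,4] S\(NP\PP)   >
    [1,2] "here" : (S\(NP\PP))/S
    [2,4] S   <
      [2,3] "map" : N\NP
      [3,4] "this" : S\(N\NP)

[0,1] NP\PP  lex  "liked"
[1,2] (S\(NP\PP))/S  lex  "here"
[2,3] N\NP  lex  "map"
[3,4] S\(N\NP)  lex  "this"
[2,4] S  <  k=3
[1,4] S\(NP\PP)  >  k=2
[0,4] S  <  k=1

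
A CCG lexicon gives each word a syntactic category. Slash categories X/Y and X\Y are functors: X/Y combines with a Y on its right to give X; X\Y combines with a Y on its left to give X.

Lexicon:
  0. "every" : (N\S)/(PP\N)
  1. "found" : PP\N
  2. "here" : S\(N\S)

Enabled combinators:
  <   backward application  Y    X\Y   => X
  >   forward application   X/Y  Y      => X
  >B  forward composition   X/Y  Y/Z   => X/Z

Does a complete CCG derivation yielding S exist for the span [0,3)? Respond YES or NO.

[0,3] S   <
  [0,2] N\S   >
    [0,1] "every" : (N\S)/(PP\N)
    [1,2] "found" : PP\N
  [2,3] "here" : S\(N\S)

YES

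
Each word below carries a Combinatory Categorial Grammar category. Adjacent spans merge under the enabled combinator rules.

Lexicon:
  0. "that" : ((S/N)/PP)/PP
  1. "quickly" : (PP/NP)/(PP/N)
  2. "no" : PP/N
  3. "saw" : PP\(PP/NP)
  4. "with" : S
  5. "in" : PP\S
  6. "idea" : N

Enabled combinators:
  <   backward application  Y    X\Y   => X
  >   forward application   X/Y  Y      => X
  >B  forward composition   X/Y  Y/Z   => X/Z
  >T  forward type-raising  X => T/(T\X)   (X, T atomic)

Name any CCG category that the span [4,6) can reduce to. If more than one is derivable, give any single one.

[0,7] S   >
  [0,6] S/N   >
    [0,4] (S/N)/PP   >
      [0,1] "that" : ((S/N)/PP)/PP
      [1,4] PP   <
        [1,3] PP/NP   >
          [1,2] "quickly" : (PP/NP)/(PP/N)
          [2,3] "no" : PP/N
        [3,4] "saw" : PP\(PP/NP)
    [4,6] PP   >
      [4,5] PP/(PP\S)   >T
        [4,5] "with" : S
      [5,6] "in" : PP\S
  [6,7] "idea" : N

PP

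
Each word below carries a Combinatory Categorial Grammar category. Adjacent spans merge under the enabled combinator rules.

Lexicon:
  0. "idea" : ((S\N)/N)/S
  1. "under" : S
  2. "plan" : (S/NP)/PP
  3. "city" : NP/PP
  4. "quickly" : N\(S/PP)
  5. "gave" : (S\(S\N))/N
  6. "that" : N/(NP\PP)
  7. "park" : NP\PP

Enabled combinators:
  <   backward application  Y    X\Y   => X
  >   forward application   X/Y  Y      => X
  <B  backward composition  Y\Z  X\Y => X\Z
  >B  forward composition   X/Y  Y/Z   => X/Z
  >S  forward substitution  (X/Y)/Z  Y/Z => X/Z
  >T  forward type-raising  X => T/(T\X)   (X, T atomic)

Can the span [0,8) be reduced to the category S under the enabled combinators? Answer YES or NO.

[0,8] S   <
  [0,5] S\N   >
    [0,2] (S\N)/N   >
      [0,1] "idea" : ((S\N)/N)/S
      [1,2] "under" : S
    [2,5] N   <
      [2,4] S/PP   >S
        [2,3] "plan" : (S/NP)/PP
        [3,4] "city" : NP/PP
      [4,5] "quickly" : N\(S/PP)
  [5,8] S\(S\N)   >
    [5,6] "gave" : (S\(S\N))/N
    [6,8] N   >
      [6,7] "that" : N/(NP\PP)
      [7,8] "park" : NP\PP

YES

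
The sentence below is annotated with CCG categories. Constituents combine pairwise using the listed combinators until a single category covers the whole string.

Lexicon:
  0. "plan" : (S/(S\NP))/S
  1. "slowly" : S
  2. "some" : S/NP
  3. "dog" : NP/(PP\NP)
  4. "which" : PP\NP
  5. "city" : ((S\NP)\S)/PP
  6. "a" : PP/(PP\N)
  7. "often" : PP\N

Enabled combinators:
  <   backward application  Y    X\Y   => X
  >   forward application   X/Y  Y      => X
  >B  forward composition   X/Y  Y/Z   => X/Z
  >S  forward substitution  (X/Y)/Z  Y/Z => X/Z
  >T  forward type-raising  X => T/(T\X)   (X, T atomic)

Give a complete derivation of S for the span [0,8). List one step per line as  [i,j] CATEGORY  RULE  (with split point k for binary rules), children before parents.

[0,8] S   >
  [0,2] S/(S\NP)   >
    [0,1] "plan" : (S/(S\NP))/S
    [1,2] "slowly" : S
  [2,8] S\NP   <
    [2,5] S   >
      [2,3] "some" : S/NP
      [3,5] NP   >
        [3,4] "dog" : NP/(PP\NP)
        [4,5] "which" : PP\NP
    [5,8] (S\NP)\S   >
      [5,6] "city" : ((S\NP)\S)/PP
      [6,8] PP   >
        [6,7] "a" : PP/(PP\N)
        [7,8] "often" : PP\N

[0,1] (S/(S\NP))/S  lex  "plan"
[1,2] S  lex  "slowly"
[0,2] S/(S\NP)  >  k=1
[2,3] S/NP  lex  "some"
[3,4] NP/(PP\NP)  lex  "dog"
[4,5] PP\NP  lex  "which"
[3,5] NP  >  k=4
[2,5] S  >  k=3
[5,6] ((S\NP)\S)/PP  lex  "city"
[6,7] PP/(PP\N)  lex  "a"
[7,8] PP\N  lex  "often"
[6,8] PP  >  k=7
[5,8] (S\NP)\S  >  k=6
[2,8] S\NP  <  k=5
[0,8] S  >  k=2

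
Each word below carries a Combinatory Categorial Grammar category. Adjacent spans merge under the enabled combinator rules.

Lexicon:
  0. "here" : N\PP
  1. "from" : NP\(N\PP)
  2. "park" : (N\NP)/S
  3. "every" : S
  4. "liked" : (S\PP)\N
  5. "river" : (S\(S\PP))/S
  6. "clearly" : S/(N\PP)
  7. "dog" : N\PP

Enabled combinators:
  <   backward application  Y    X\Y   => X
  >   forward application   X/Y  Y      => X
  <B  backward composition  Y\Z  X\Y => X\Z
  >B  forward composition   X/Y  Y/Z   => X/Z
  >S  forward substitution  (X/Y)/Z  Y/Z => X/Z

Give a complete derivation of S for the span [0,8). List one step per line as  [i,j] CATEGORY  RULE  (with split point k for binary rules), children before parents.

[0,8] S   <
  [0,4] N   <
    [0,2] NP   <
      [0,1] "here" : N\PP
      [1,2] "from" : NP\(N\PP)
    [2,4] N\NP   >
      [2,3] "park" : (N\NP)/S
      [3,4] "every" : S
  [4,8] S\N   <B
    [4,5] "liked" : (S\PP)\N
    [5,8] S\(S\PP)   >
      [5,6] "river" : (S\(S\PP))/S
      [6,8] S   >
        [6,7] "clearly" : S/(N\PP)
        [7,8] "dog" : N\PP

[0,1] N\PP  lex  "here"
[1,2] NP\(N\PP)  lex  "from"
[0,2] NP  <  k=1
[2,3] (N\NP)/S  lex  "park"
[3,4] S  lex  "every"
[2,4] N\NP  >  k=3
[0,4] N  <  k=2
[4,5] (S\PP)\N  lex  "liked"
[5,6] (S\(S\PP))/S  lex  "river"
[6,7] S/(N\PP)  lex  "clearly"
[7,8] N\PP  lex  "dog"
[6,8] S  >  k=7
[5,8] S\(S\PP)  >  k=6
[4,8] S\N  <B  k=5
[0,8] S  <  k=4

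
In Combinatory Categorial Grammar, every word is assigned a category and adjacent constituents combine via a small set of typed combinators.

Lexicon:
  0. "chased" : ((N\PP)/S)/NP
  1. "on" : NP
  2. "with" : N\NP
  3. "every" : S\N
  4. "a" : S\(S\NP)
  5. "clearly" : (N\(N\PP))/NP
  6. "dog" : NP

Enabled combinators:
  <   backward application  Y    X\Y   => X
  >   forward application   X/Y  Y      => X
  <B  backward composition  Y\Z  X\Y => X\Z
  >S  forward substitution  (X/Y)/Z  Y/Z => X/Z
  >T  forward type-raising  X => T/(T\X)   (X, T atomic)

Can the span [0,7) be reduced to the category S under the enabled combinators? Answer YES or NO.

((N\PP)/S)/NP NP N\NP S\N S\(S\NP) (N\(N\PP))/NP NP
CKY chart[0,7] = {N, N/(N\N), NP/(NP\N), PP/(PP\N), S/(S\N)}; S ∉ chart

NO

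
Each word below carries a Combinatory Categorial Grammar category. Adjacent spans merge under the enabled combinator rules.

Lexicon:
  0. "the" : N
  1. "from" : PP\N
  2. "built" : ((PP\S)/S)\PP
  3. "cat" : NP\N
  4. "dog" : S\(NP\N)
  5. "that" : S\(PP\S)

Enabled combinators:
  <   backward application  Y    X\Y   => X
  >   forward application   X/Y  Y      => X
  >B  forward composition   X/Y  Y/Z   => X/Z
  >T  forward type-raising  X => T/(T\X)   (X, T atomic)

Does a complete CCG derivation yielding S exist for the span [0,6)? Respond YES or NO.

YES

[0,6] S   <
  [0,5] PP\S   >
    [0,3] (PP\S)/S   <
      [0,2] PP   >
        [0,1] PP/(PP\N)   >T
          [0,1] "the" : N
        [1,2] "from" : PP\N
      [2,3] "built" : ((PP\S)/S)\PP
    [3,5] S   <
      [3,4] "cat" : NP\N
      [4,5] "dog" : S\(NP\N)
  [5,6] "that" : S\(PP\S)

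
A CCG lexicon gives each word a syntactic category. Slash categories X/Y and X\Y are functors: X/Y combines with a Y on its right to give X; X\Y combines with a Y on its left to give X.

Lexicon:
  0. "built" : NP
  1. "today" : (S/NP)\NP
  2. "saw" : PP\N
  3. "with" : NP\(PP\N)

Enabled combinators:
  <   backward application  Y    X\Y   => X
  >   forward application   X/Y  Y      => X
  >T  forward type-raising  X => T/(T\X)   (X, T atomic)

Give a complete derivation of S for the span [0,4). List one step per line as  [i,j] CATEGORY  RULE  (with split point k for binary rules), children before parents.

[0,1] NP  lex  "built"
[1,2] (S/NP)\NP  lex  "today"
[0,2] S/NP  <  k=1
[2,3] PP\N  lex  "saw"
[3,4] NP\(PP\N)  lex  "with"
[2,4] NP  <  k=3
[0,4] S  >  k=2

[0,4] S   >
  [0,2] S/NP   <
    [0,1] "built" : NP
    [1,2] "today" : (S/NP)\NP
  [2,4] NP   <
    [2,3] "saw" : PP\N
    [3,4] "with" : NP\(PP\N)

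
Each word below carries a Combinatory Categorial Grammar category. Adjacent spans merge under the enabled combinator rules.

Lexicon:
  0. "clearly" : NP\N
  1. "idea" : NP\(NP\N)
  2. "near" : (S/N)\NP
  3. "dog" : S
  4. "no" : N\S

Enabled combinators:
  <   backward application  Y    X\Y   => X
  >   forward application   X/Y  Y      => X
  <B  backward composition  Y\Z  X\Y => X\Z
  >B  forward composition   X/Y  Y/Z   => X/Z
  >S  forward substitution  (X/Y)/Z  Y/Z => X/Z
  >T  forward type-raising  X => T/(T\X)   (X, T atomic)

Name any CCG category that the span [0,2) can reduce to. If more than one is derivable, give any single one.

[0,5] S   >
  [0,3] S/N   <
    [0,2] NP   <
      [0,1] "clearly" : NP\N
      [1,2] "idea" : NP\(NP\N)
    [2,3] "near" : (S/N)\NP
  [3,5] N   <
    [3,4] "dog" : S
    [4,5] "no" : N\S

NP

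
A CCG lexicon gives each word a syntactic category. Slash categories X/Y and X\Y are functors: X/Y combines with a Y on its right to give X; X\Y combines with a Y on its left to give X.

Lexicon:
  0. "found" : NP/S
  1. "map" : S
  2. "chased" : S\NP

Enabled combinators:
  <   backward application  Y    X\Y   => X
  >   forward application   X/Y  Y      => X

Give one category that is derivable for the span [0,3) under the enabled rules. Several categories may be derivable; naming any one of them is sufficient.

[0,3] S   <
  [0,2] NP   >
    [0,1] "found" : NP/S
    [1,2] "map" : S
  [2,3] "chased" : S\NP

S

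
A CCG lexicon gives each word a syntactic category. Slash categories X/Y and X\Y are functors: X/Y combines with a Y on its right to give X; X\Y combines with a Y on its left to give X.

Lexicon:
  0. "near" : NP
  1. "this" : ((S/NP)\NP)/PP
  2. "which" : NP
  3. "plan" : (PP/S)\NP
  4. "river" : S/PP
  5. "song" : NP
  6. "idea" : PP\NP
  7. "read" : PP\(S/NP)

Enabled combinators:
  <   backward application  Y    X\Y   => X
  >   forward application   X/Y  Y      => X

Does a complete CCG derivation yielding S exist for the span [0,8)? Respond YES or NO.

NP ((S/NP)\NP)/PP NP (PP/S)\NP S/PP NP PP\NP PP\(S/NP)
CKY chart[0,8] = {PP}; S ∉ chart

NO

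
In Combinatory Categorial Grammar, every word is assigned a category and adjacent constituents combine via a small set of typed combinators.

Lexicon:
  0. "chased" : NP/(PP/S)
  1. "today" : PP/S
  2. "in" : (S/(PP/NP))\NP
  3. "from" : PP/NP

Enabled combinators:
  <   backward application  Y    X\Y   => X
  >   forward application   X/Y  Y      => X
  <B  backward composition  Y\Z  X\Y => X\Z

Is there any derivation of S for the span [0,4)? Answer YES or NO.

YES

[0,4] S   >
  [0,3] S/(PP/NP)   <
    [0,2] NP   >
      [0,1] "chased" : NP/(PP/S)
      [1,2] "today" : PP/S
    [2,3] "in" : (S/(PP/NP))\NP
  [3,4] "from" : PP/NP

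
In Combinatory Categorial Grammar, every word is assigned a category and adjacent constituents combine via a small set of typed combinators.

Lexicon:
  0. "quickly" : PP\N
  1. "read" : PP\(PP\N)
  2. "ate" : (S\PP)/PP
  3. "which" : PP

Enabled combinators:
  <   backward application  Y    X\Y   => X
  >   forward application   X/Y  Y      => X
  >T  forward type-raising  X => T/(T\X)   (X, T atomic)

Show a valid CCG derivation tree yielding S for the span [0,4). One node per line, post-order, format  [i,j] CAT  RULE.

[0,4] S   <
  [0,2] PP   <
    [0,1] "quickly" : PP\N
    [1,2] "read" : PP\(PP\N)
  [2,4] S\PP   >
    [2,3] "ate" : (S\PP)/PP
    [3,4] "which" : PP

[0,1] PP\N  lex  "quickly"
[1,2] PP\(PP\N)  lex  "read"
[0,2] PP  <  k=1
[2,3] (S\PP)/PP  lex  "ate"
[3,4] PP  lex  "which"
[2,4] S\PP  >  k=3
[0,4] S  <  k=2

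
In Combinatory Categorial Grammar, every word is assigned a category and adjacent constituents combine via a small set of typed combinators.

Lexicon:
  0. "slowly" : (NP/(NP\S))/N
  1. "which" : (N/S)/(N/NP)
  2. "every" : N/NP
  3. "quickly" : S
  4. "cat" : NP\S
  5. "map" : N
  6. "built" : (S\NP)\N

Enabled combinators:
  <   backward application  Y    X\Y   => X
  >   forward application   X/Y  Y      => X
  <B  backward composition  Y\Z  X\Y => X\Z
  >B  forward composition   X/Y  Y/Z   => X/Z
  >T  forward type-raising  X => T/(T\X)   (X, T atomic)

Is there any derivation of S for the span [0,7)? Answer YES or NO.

[0,7] S   <
  [0,5] NP   >
    [0,4] NP/(NP\S)   >
      [0,1] "slowly" : (NP/(NP\S))/N
      [1,4] N   >
        [1,3] N/S   >
          [1,2] "which" : (N/S)/(N/NP)
          [2,3] "every" : N/NP
        [3,4] "quickly" : S
    [4,5] "cat" : NP\S
  [5,7] S\NP   <
    [5,6] "map" : N
    [6,7] "built" : (S\NP)\N

YES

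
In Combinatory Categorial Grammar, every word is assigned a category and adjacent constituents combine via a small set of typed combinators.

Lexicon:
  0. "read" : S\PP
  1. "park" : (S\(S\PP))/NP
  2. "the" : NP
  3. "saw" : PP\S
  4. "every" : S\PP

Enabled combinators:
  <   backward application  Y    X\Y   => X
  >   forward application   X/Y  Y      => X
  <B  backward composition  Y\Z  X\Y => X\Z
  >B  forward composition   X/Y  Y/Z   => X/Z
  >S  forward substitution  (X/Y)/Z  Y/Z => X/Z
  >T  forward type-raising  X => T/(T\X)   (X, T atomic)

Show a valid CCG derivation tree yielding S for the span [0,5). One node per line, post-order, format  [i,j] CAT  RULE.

[0,1] S\PP  lex  "read"
[1,2] (S\(S\PP))/NP  lex  "park"
[2,3] NP  lex  "the"
[1,3] S\(S\PP)  >  k=2
[0,3] S  <  k=1
[3,4] PP\S  lex  "saw"
[0,4] PP  <  k=3
[4,5] S\PP  lex  "every"
[0,5] S  <  k=4

[0,5] S   <
  [0,4] PP   <
    [0,3] S   <
      [0,1] "read" : S\PP
      [1,3] S\(S\PP)   >
        [1,2] "park" : (S\(S\PP))/NP
        [2,3] "the" : NP
    [3,4] "saw" : PP\S
  [4,5] "every" : S\PP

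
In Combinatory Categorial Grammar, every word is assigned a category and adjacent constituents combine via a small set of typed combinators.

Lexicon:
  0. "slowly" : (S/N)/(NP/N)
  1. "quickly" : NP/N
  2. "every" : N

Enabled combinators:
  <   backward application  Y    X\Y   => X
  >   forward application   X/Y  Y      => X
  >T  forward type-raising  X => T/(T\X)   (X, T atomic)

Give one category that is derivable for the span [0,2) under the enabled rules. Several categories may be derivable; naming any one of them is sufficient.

S/N

[0,3] S   >
  [0,2] S/N   >
    [0,1] "slowly" : (S/N)/(NP/N)
    [1,2] "quickly" : NP/N
  [2,3] "every" : N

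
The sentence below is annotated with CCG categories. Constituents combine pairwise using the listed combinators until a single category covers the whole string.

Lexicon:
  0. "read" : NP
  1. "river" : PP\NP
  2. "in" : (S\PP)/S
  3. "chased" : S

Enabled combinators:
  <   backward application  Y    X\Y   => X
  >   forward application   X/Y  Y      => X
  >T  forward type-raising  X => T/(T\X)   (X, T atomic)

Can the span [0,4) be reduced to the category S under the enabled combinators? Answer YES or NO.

YES

[0,4] S   <
  [0,2] PP   >
    [0,1] PP/(PP\NP)   >T
      [0,1] "read" : NP
    [1,2] "river" : PP\NP
  [2,4] S\PP   >
    [2,3] "in" : (S\PP)/S
    [3,4] "chased" : S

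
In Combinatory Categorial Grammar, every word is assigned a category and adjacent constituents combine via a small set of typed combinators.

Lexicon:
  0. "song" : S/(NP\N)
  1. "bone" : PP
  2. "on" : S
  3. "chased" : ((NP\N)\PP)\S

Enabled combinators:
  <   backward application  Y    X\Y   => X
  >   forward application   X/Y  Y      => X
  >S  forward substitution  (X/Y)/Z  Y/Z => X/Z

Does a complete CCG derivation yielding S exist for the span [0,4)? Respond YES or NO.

[0,4] S   >
  [0,1] "song" : S/(NP\N)
  [1,4] NP\N   <
    [1,2] "bone" : PP
    [2,4] (NP\N)\PP   <
      [2,3] "on" : S
      [3,4] "chased" : ((NP\N)\PP)\S

YES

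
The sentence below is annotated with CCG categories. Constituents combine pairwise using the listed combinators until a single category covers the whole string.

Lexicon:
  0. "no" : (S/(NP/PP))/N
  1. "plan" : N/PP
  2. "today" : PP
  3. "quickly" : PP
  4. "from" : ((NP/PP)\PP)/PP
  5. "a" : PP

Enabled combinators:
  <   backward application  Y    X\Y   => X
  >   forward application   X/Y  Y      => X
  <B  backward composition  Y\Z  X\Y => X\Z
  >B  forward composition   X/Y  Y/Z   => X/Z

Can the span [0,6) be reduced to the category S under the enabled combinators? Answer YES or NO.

[0,6] S   >
  [0,3] S/(NP/PP)   >
    [0,1] "no" : (S/(NP/PP))/N
    [1,3] N   >
      [1,2] "plan" : N/PP
      [2,3] "today" : PP
  [3,6] NP/PP   <
    [3,4] "quickly" : PP
    [4,6] (NP/PP)\PP   >
      [4,5] "from" : ((NP/PP)\PP)/PP
      [5,6] "a" : PP

YES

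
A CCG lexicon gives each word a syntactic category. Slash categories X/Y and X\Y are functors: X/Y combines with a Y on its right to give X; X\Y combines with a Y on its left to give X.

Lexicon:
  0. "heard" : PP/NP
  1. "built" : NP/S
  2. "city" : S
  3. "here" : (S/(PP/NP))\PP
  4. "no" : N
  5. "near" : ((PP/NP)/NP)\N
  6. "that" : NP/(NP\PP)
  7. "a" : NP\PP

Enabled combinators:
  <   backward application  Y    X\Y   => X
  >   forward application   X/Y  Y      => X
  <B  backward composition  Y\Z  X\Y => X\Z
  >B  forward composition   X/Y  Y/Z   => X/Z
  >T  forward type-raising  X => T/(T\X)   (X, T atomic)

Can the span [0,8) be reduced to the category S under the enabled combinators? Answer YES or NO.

[0,8] S   >
  [0,4] S/(PP/NP)   <
    [0,3] PP   >
      [0,1] "heard" : PP/NP
      [1,3] NP   >
        [1,2] "built" : NP/S
        [2,3] "city" : S
    [3,4] "here" : (S/(PP/NP))\PP
  [4,8] PP/NP   >
    [4,6] (PP/NP)/NP   <
      [4,5] "no" : N
      [5,6] "near" : ((PP/NP)/NP)\N
    [6,8] NP   >
      [6,7] "that" : NP/(NP\PP)
      [7,8] "a" : NP\PP

YES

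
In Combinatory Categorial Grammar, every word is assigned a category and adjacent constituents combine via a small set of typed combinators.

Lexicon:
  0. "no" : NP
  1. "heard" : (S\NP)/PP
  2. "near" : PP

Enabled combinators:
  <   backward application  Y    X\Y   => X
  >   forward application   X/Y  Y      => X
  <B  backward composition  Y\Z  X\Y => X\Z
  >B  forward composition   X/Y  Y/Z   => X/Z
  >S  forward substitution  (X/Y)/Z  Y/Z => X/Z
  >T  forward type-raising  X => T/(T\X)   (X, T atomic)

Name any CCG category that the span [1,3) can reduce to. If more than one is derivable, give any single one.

[0,3] S   >
  [0,1] S/(S\NP)   >T
    [0,1] "no" : NP
  [1,3] S\NP   >
    [1,2] "heard" : (S\NP)/PP
    [2,3] "near" : PP

S\NP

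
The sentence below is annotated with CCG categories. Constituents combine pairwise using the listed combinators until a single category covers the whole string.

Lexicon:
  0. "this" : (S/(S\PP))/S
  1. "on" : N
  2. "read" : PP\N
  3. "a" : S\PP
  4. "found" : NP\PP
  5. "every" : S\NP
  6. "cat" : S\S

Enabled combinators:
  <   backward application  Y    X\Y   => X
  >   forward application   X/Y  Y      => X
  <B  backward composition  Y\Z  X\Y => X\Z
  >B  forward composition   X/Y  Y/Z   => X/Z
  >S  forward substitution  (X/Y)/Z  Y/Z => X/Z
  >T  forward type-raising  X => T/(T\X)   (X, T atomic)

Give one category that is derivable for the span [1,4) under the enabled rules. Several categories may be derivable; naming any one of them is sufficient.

[0,7] S   >
  [0,4] S/(S\PP)   >
    [0,1] "this" : (S/(S\PP))/S
    [1,4] S   >
      [1,2] S/(S\N)   >T
        [1,2] "on" : N
      [2,4] S\N   <B
        [2,3] "read" : PP\N
        [3,4] "a" : S\PP
  [4,7] S\PP   <B
    [4,6] S\PP   <B
      [4,5] "found" : NP\PP
      [5,6] "every" : S\NP
    [6,7] "cat" : S\S

S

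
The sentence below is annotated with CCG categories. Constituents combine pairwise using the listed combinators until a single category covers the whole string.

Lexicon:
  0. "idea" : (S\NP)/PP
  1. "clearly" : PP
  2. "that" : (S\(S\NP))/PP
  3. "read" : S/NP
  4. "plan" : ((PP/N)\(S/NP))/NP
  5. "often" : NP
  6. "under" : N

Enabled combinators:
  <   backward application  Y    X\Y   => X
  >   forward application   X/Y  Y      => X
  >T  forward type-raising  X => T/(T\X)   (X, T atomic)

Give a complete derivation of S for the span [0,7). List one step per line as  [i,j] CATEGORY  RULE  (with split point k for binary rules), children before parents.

[0,1] (S\NP)/PP  lex  "idea"
[1,2] PP  lex  "clearly"
[0,2] S\NP  >  k=1
[2,3] (S\(S\NP))/PP  lex  "that"
[3,4] S/NP  lex  "read"
[4,5] ((PP/N)\(S/NP))/NP  lex  "plan"
[5,6] NP  lex  "often"
[4,6] (PP/N)\(S/NP)  >  k=5
[3,6] PP/N  <  k=4
[6,7] N  lex  "under"
[3,7] PP  >  k=6
[2,7] S\(S\NP)  >  k=3
[0,7] S  <  k=2

[0,7] S   <
  [0,2] S\NP   >
    [0,1] "idea" : (S\NP)/PP
    [1,2] "clearly" : PP
  [2,7] S\(S\NP)   >
    [2,3] "that" : (S\(S\NP))/PP
    [3,7] PP   >
      [3,6] PP/N   <
        [3,4] "read" : S/NP
        [4,6] (PP/N)\(S/NP)   >
          [4,5] "plan" : ((PP/N)\(S/NP))/NP
          [5,6] "often" : NP
      [6,7] "under" : N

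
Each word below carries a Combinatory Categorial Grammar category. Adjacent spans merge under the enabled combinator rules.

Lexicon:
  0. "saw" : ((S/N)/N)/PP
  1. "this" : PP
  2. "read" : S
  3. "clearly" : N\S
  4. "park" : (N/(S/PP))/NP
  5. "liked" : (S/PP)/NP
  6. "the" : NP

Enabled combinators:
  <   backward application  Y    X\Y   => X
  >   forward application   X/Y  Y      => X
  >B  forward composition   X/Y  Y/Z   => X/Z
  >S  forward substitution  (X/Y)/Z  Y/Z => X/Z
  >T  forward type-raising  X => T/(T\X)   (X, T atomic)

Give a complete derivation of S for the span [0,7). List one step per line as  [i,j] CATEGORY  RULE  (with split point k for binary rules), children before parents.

[0,7] S   >
  [0,4] S/N   >
    [0,2] (S/N)/N   >
      [0,1] "saw" : ((S/N)/N)/PP
      [1,2] "this" : PP
    [2,4] N   >
      [2,3] N/(N\S)   >T
        [2,3] "read" : S
      [3,4] "clearly" : N\S
  [4,7] N   >
    [4,6] N/NP   >S
      [4,5] "park" : (N/(S/PP))/NP
      [5,6] "liked" : (S/PP)/NP
    [6,7] "the" : NP

[0,1] ((S/N)/N)/PP  lex  "saw"
[1,2] PP  lex  "this"
[0,2] (S/N)/N  >  k=1
[2,3] S  lex  "read"
[2,3] N/(N\S)  >T
[3,4] N\S  lex  "clearly"
[2,4] N  >  k=3
[0,4] S/N  >  k=2
[4,5] (N/(S/PP))/NP  lex  "park"
[5,6] (S/PP)/NP  lex  "liked"
[4,6] N/NP  >S  k=5
[6,7] NP  lex  "the"
[4,7] N  >  k=6
[0,7] S  >  k=4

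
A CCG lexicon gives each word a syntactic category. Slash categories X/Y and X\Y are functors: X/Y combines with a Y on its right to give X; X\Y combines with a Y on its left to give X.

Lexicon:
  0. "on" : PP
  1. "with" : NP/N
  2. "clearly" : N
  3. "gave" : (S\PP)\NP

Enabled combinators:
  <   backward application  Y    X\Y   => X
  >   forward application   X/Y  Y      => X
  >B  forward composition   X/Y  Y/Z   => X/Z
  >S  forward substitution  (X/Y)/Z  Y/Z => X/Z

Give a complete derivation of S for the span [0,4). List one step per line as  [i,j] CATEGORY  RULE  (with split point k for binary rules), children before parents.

[0,4] S   <
  [0,1] "on" : PP
  [1,4] S\PP   <
    [1,3] NP   >
      [1,2] "with" : NP/N
      [2,3] "clearly" : N
    [3,4] "gave" : (S\PP)\NP

[0,1] PP  lex  "on"
[1,2] NP/N  lex  "with"
[2,3] N  lex  "clearly"
[1,3] NP  >  k=2
[3,4] (S\PP)\NP  lex  "gave"
[1,4] S\PP  <  k=3
[0,4] S  <  k=1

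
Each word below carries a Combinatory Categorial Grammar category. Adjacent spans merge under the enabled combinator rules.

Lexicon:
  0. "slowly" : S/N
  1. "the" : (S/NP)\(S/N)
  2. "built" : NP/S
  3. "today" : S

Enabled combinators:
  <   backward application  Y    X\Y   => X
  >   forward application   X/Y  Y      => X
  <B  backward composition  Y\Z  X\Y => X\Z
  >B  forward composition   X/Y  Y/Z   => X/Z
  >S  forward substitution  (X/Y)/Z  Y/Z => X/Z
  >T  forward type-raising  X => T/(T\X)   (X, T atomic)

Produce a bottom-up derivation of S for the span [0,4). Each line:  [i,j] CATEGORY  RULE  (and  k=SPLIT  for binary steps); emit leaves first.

[0,1] S/N  lex  "slowly"
[1,2] (S/NP)\(S/N)  lex  "the"
[0,2] S/NP  <  k=1
[2,3] NP/S  lex  "built"
[3,4] S  lex  "today"
[2,4] NP  >  k=3
[0,4] S  >  k=2

[0,4] S   >
  [0,2] S/NP   <
    [0,1] "slowly" : S/N
    [1,2] "the" : (S/NP)\(S/N)
  [2,4] NP   >
    [2,3] "built" : NP/S
    [3,4] "today" : S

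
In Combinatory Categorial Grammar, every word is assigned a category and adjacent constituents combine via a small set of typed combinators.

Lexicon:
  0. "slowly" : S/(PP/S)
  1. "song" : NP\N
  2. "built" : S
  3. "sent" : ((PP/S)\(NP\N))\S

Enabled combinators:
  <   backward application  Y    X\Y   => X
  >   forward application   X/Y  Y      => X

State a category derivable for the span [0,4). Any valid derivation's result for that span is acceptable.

[0,4] S   >
  [0,1] "slowly" : S/(PP/S)
  [1,4] PP/S   <
    [1,2] "song" : NP\N
    [2,4] (PP/S)\(NP\N)   <
      [2,3] "built" : S
      [3,4] "sent" : ((PP/S)\(NP\N))\S

S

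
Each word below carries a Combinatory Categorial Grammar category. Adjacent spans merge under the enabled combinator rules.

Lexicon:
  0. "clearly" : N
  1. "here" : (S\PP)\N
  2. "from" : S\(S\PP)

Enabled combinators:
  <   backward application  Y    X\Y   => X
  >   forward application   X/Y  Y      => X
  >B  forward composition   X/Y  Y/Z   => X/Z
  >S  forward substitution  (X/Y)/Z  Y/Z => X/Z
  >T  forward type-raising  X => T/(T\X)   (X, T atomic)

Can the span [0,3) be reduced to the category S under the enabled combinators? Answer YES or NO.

YES

[0,3] S   <
  [0,2] S\PP   <
    [0,1] "clearly" : N
    [1,2] "here" : (S\PP)\N
  [2,3] "from" : S\(S\PP)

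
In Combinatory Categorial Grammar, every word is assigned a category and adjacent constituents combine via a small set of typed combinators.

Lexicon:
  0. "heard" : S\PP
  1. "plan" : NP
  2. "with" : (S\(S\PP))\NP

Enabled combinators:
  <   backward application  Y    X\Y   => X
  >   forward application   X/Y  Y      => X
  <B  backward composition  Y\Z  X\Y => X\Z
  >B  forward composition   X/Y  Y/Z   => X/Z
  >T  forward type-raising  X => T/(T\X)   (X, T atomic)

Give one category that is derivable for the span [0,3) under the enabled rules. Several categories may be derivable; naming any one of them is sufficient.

[0,3] S   <
  [0,1] "heard" : S\PP
  [1,3] S\(S\PP)   <
    [1,2] "plan" : NP
    [2,3] "with" : (S\(S\PP))\NP

S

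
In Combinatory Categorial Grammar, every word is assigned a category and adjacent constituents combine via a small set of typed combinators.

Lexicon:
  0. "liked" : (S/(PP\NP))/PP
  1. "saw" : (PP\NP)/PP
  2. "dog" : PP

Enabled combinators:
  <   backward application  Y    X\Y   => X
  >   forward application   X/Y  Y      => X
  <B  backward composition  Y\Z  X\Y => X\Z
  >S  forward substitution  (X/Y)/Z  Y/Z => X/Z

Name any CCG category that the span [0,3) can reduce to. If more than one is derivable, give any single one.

[0,3] S   >
  [0,2] S/PP   >S
    [0,1] "liked" : (S/(PP\NP))/PP
    [1,2] "saw" : (PP\NP)/PP
  [2,3] "dog" : PP

S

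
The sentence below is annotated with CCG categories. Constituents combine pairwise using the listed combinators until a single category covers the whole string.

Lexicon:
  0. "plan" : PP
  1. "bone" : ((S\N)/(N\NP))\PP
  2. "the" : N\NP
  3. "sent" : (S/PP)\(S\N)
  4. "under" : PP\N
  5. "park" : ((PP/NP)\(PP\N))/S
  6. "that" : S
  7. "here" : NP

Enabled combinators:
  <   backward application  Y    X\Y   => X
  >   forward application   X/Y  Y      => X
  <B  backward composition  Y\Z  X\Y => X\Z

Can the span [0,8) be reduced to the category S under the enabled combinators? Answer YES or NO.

YES

[0,8] S   >
  [0,4] S/PP   <
    [0,3] S\N   >
      [0,2] (S\N)/(N\NP)   <
        [0,1] "plan" : PP
        [1,2] "bone" : ((S\N)/(N\NP))\PP
      [2,3] "the" : N\NP
    [3,4] "sent" : (S/PP)\(S\N)
  [4,8] PP   >
    [4,7] PP/NP   <
      [4,5] "under" : PP\N
      [5,7] (PP/NP)\(PP\N)   >
        [5,6] "park" : ((PP/NP)\(PP\N))/S
        [6,7] "that" : S
    [7,8] "here" : NP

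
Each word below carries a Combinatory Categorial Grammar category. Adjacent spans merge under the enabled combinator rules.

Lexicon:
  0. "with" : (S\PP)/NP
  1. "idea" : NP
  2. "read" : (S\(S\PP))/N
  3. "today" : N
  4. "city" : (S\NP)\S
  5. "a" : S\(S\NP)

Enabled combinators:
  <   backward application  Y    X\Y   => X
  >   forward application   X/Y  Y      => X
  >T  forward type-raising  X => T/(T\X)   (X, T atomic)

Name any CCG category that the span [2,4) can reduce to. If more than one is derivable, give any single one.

[0,6] S   <
  [0,5] S\NP   <
    [0,4] S   <
      [0,2] S\PP   >
        [0,1] "with" : (S\PP)/NP
        [1,2] "idea" : NP
      [2,4] S\(S\PP)   >
        [2,3] "read" : (S\(S\PP))/N
        [3,4] "today" : N
    [4,5] "city" : (S\NP)\S
  [5,6] "a" : S\(S\NP)

S\(S\PP)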